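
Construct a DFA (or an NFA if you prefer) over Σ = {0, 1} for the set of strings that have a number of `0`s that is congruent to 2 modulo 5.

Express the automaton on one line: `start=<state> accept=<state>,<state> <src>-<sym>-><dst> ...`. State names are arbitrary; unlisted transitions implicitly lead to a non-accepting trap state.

start=S0 accept=S2 S0-0->S1 S0-1->S0 S1-0->S2 S1-1->S1 S2-0->S3 S2-1->S2 S3-0->S4 S3-1->S3 S4-0->S0 S4-1->S4

The only thing that matters is how many `0`s have appeared, reduced mod 5. Use one state per residue: S0 for 0, …, S4 for 4. Reading `0` moves to the next residue; anything else stays put. S2 is accepting.
        0   1  
>  S0   S1  S0 
   S1   S2  S1 
 * S2   S3  S2 
   S3   S4  S3 
   S4   S0  S4 
(> = start, * = accepting)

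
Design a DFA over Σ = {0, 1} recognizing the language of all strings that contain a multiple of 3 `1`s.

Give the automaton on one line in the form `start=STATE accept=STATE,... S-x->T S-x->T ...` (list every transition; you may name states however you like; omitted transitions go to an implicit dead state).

start=s0 accept=s0 s0-0->s0 s0-1->s1 s1-0->s1 s1-1->s2 s2-0->s2 s2-1->s0

Keep the running count of `1`s modulo 3: each `1` advances along the cycle s0 → s1 → s2 → s0 while other symbols loop. Accept at s0.
3 states suffice.
        0   1  
>* s0   s0  s1 
   s1   s1  s2 
   s2   s2  s0 
(> = start, * = accepting)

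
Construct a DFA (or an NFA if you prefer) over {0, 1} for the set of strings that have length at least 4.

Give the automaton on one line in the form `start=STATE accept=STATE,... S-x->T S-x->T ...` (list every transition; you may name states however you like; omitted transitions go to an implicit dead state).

Count input length up to 5: every symbol moves from s0 toward s5, which means 'more than 4' and absorbs. Accept from {s4, s5}.
        0   1  
>  s0   s1  s1 
   s1   s2  s2 
   s2   s3  s3 
   s3   s4  s4 
 * s4   s5  s5 
 * s5   s5  s5 
(> = start, * = accepting)

start=s0 accept=s4,s5 s0-0->s1 s0-1->s1 s1-0->s2 s1-1->s2 s2-0->s3 s2-1->s3 s3-0->s4 s3-1->s4 s4-0->s5 s4-1->s5 s5-0->s5 s5-1->s5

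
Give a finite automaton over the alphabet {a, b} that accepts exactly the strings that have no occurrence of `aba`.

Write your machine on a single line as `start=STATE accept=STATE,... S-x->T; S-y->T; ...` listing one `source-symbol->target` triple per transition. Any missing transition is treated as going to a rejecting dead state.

start=s0; accept=s0,s1,s2; s0-a->s1; s0-b->s0; s1-a->s1; s1-b->s2; s2-a->s3; s2-b->s0; s3-a->s3; s3-b->s3

Track partial matches of the forbidden pattern `aba`. State s3 is a dead state reached once `aba` has occurred; every other state accepts. s0 means no part of `aba` is currently matched.
4 states suffice.
        a   b  
>* s0   s1  s0 
 * s1   s1  s2 
 * s2   s3  s0 
   s3   s3  s3 
(> = start, * = accepting)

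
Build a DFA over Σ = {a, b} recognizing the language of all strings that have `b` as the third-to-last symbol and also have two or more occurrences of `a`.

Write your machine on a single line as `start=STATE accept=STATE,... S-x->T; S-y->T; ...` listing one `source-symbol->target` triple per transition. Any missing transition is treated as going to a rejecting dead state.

Run two small machines in parallel and take their product. One (15 states) tracks the last 3 symbols read; the other (4 states) tracks the count of `a`s, saturating at 3. Each combined state is a pair, one component from each; accept when both components accept. Minimizing collapses redundant product states.
14 states suffice.
          a    b  
>  s0     s1   s2 
   s1     s3   s4 
   s2     s5   s2 
   s3     s3   s6 
   s4     s7   s8 
   s5     s9   s4 
   s6     s7  s10 
   s7     s9  s11 
   s8    s12   s8 
 * s9     s3   s6 
   s10   s12  s13 
 * s11    s7  s10 
 * s12    s9  s11 
 * s13   s12  s13 
(> = start, * = accepting)

start=s0; accept=s9,s11,s12,s13; s0-a->s1; s0-b->s2; s1-a->s3; s1-b->s4; s2-a->s5; s2-b->s2; s3-a->s3; s3-b->s6; s4-a->s7; s4-b->s8; s5-a->s9; s5-b->s4; s6-a->s7; s6-b->s10; s7-a->s9; s7-b->s11; s8-a->s12; s8-b->s8; s9-a->s3; s9-b->s6; s10-a->s12; s10-b->s13; s11-a->s7; s11-b->s10; s12-a->s9; s12-b->s11; s13-a->s12; s13-b->s13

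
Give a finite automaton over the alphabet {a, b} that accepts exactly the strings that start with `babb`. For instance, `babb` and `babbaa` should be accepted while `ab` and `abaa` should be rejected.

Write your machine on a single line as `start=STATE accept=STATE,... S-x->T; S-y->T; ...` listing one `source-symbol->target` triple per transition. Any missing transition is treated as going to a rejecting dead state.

Check the first 4 symbols one by one: s0 through s3 record how many have matched `babb` so far; any wrong symbol goes to the dead state s5. After all 4 match we enter the accepting sink s4.
6 states suffice.
        a   b  
>  s0   s5  s1 
   s1   s2  s5 
   s2   s5  s3 
   s3   s5  s4 
 * s4   s4  s4 
   s5   s5  s5 
(> = start, * = accepting)

start=s0; accept=s4; s0-a->s5; s0-b->s1; s1-a->s2; s1-b->s5; s2-a->s5; s2-b->s3; s3-a->s5; s3-b->s4; s4-a->s4; s4-b->s4; s5-a->s5; s5-b->s5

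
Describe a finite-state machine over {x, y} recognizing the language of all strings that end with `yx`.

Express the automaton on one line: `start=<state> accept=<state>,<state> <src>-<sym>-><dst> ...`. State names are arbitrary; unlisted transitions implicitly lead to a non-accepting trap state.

start=A accept=C A-x->A A-y->B B-x->C B-y->B C-x->A C-y->B

Remember how much of `yx` the current input suffix matches. State A means no match yet; B means the last symbol is `y`; C means the last 2 symbols are `yx`. Only C accepts. On a mismatch, fall back to the longest proper suffix that is still a prefix of `yx`.
A 3-state machine:
       x  y 
>  A   A  B 
   B   C  B 
 * C   A  B 
(> = start, * = accepting)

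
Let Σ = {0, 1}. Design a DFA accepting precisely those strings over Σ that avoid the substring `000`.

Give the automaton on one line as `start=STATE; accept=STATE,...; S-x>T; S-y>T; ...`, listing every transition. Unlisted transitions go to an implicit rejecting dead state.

start=q0; accept=q0,q1,q2; q0-0>q1; q0-1>q0; q1-0>q2; q1-1>q0; q2-0>q3; q2-1>q0; q3-0>q3; q3-1>q3

Track partial matches of the forbidden pattern `000`. State q3 is a dead state reached once `000` has occurred; every other state accepts. q0 means no part of `000` is currently matched.
4 states suffice.
        0   1  
>* q0   q1  q0 
 * q1   q2  q0 
 * q2   q3  q0 
   q3   q3  q3 
(> = start, * = accepting)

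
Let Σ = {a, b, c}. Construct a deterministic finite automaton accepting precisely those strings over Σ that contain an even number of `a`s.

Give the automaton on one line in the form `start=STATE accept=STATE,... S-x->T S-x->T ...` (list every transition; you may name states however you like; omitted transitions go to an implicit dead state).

start=S0 accept=S0 S0-a->S1 S0-b->S0 S0-c->S0 S1-a->S0 S1-b->S1 S1-c->S1

Keep the running count of `a`s modulo 2: each `a` advances along the cycle S0 → S1 → S0 while other symbols loop. Accept at S0.
With 2 states:
        a   b   c  
>* S0   S1  S0  S0 
   S1   S0  S1  S1 
(> = start, * = accepting)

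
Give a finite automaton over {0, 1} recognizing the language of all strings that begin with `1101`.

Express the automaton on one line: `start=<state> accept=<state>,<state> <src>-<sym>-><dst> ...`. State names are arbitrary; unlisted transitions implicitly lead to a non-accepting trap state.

Check the first 4 symbols one by one: s0 through s3 record how many have matched `1101` so far; any wrong symbol goes to the dead state s5. After all 4 match we enter the accepting sink s4.
6 states suffice.
        0   1  
>  s0   s5  s1 
   s1   s5  s2 
   s2   s3  s5 
   s3   s5  s4 
 * s4   s4  s4 
   s5   s5  s5 
(> = start, * = accepting)

start=s0 accept=s4 s0-0->s5 s0-1->s1 s1-0->s5 s1-1->s2 s2-0->s3 s2-1->s5 s3-0->s5 s3-1->s4 s4-0->s4 s4-1->s4 s5-0->s5 s5-1->s5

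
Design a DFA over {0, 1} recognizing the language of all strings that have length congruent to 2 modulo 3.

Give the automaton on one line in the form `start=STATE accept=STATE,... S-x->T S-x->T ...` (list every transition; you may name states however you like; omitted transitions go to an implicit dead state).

Count input length modulo 3: every symbol advances one step around the cycle A → B → C → A. Accept at C.
       0  1 
>  A   B  B 
   B   C  C 
 * C   A  A 
(> = start, * = accepting)

start=A accept=C A-0->B A-1->B B-0->C B-1->C C-0->A C-1->A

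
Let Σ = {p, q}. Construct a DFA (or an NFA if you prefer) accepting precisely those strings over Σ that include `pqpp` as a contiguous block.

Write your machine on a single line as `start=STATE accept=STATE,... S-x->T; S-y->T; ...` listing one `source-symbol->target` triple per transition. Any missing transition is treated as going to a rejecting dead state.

start=S0; accept=S4; S0-p->S1; S0-q->S0; S1-p->S1; S1-q->S2; S2-p->S3; S2-q->S0; S3-p->S4; S3-q->S2; S4-p->S4; S4-q->S4

States S0..S3 record the length of the longest prefix of `pqpp` that matches the current input suffix. Reaching S4 means `pqpp` has been seen, and we stay there forever. Accept from S4.
With 5 states:
        p   q  
>  S0   S1  S0 
   S1   S1  S2 
   S2   S3  S0 
   S3   S4  S2 
 * S4   S4  S4 
(> = start, * = accepting)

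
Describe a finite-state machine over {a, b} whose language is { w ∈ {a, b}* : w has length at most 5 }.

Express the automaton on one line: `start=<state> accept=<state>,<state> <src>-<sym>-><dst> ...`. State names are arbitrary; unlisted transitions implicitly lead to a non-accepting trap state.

We only need to distinguish lengths 0, 1, …, 5, and '>5'. Chain q0 → q1 → q2 → q3 → q4 → q5 → q6 on every symbol, with q6 looping. Accepting states: {q0, q1, q2, q3, q4, q5}.
A 7-state machine:
        a   b  
>* q0   q1  q1 
 * q1   q2  q2 
 * q2   q3  q3 
 * q3   q4  q4 
 * q4   q5  q5 
 * q5   q6  q6 
   q6   q6  q6 
(> = start, * = accepting)

start=q0 accept=q0,q1,q2,q3,q4,q5 q0-a->q1 q0-b->q1 q1-a->q2 q1-b->q2 q2-a->q3 q2-b->q3 q3-a->q4 q3-b->q4 q4-a->q5 q4-b->q5 q5-a->q6 q5-b->q6 q6-a->q6 q6-b->q6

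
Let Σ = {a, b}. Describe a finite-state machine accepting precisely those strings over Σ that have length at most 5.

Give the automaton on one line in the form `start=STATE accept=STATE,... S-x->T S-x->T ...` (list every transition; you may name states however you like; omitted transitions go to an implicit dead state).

start=S0 accept=S0,S1,S2,S3,S4,S5 S0-a->S1 S0-b->S1 S1-a->S2 S1-b->S2 S2-a->S3 S2-b->S3 S3-a->S4 S3-b->S4 S4-a->S5 S4-b->S5 S5-a->S6 S5-b->S6 S6-a->S6 S6-b->S6

Count input length up to 6: every symbol moves from S0 toward S6, which means 'more than 5' and absorbs. Accept from {S0, S1, S2, S3, S4, S5}.
7 states suffice.
        a   b  
>* S0   S1  S1 
 * S1   S2  S2 
 * S2   S3  S3 
 * S3   S4  S4 
 * S4   S5  S5 
 * S5   S6  S6 
   S6   S6  S6 
(> = start, * = accepting)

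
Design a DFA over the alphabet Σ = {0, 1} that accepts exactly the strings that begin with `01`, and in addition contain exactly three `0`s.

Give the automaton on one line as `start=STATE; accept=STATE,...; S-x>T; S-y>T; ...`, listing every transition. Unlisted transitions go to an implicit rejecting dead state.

Build one automaton per condition and run them in lockstep. The first has 4 states tracking whether the input so far still matches the prefix `01`; the second has 5 states tracking the count of `0`s, saturating at 4. A product state is a pair (one from each), accepting exactly when both do. After merging equivalent states the machine shrinks.
With 6 states:
        0   1  
>  q0   q1  q2 
   q1   q2  q3 
   q2   q2  q2 
   q3   q4  q3 
   q4   q5  q4 
 * q5   q2  q5 
(> = start, * = accepting)

start=q0; accept=q5; q0-0>q1; q0-1>q2; q1-0>q2; q1-1>q3; q2-0>q2; q2-1>q2; q3-0>q4; q3-1>q3; q4-0>q5; q4-1>q4; q5-0>q2; q5-1>q5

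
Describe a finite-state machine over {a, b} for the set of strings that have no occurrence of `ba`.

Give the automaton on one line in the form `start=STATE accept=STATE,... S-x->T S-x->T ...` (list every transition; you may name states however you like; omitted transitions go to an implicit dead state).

start=s0 accept=s0,s1 s0-a->s0 s0-b->s1 s1-a->s2 s1-b->s1 s2-a->s2 s2-b->s2

This is the complement of 'contains `ba`'. Use the same substring-matching states — s0 through s2 holding how much of `ba` has just been matched — but flip the accepting set: everything except the trap s2 accepts.
With 3 states:
        a   b  
>* s0   s0  s1 
 * s1   s2  s1 
   s2   s2  s2 
(> = start, * = accepting)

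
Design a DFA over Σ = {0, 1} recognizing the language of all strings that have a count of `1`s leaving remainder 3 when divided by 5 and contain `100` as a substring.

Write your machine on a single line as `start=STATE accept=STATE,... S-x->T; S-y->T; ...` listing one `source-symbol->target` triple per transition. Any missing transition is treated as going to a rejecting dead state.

Build one automaton per condition and run them in lockstep. The first has 5 states tracking the count of `1`s modulo 5; the second has 4 states tracking whether and how much of `100` has been seen. A product state is a pair (one from each), accepting exactly when both do.
With 16 states:
       0  1 
>  A   A  B 
   B   C  D 
   C   E  D 
   D   F  G 
   E   E  H 
   F   H  G 
   G   I  J 
   H   H  K 
   I   K  J 
   J   L  M 
 * K   K  N 
   L   N  M 
   M   O  B 
   N   N  P 
   O   P  B 
   P   P  E 
(> = start, * = accepting)

start=A; accept=K; A-0->A; A-1->B; B-0->C; B-1->D; C-0->E; C-1->D; D-0->F; D-1->G; E-0->E; E-1->H; F-0->H; F-1->G; G-0->I; G-1->J; H-0->H; H-1->K; I-0->K; I-1->J; J-0->L; J-1->M; K-0->K; K-1->N; L-0->N; L-1->M; M-0->O; M-1->B; N-0->N; N-1->P; O-0->P; O-1->B; P-0->P; P-1->E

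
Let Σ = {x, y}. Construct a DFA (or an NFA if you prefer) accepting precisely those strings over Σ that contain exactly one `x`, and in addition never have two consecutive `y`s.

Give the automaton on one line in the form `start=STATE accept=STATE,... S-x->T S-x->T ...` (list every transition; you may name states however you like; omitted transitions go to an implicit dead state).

start=s0 accept=s1,s4 s0-x->s1 s0-y->s2 s1-x->s3 s1-y->s4 s2-x->s1 s2-y->s3 s3-x->s3 s3-y->s3 s4-x->s3 s4-y->s3

Build one automaton per condition and run them in lockstep. One (3 states) tracks the count of `x`s, saturating at 2; the other (3 states) tracks partial matches of the forbidden pattern `yy`. Each combined state is a pair, one component from each; accept when both components accept. Minimizing collapses redundant product states.
5 states suffice.
        x   y  
>  s0   s1  s2 
 * s1   s3  s4 
   s2   s1  s3 
   s3   s3  s3 
 * s4   s3  s3 
(> = start, * = accepting)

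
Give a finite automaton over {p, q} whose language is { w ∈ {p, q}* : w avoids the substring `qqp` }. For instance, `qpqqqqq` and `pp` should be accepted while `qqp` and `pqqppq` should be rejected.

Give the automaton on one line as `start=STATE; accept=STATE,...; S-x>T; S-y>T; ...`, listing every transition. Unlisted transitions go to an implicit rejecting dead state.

start=s0; accept=s0,s1,s2; s0-p>s0; s0-q>s1; s1-p>s0; s1-q>s2; s2-p>s3; s2-q>s2; s3-p>s3; s3-q>s3

Track partial matches of the forbidden pattern `qqp`. State s3 is a dead state reached once `qqp` has occurred; every other state accepts. s0 means no part of `qqp` is currently matched.
With 4 states:
        p   q  
>* s0   s0  s1 
 * s1   s0  s2 
 * s2   s3  s2 
   s3   s3  s3 
(> = start, * = accepting)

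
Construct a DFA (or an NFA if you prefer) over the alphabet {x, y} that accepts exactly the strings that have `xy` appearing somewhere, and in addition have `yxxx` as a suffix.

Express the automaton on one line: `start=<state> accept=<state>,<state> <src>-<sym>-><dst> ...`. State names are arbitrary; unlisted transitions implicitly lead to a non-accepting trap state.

start=S0 accept=S5 S0-x->S1 S0-y->S0 S1-x->S1 S1-y->S2 S2-x->S3 S2-y->S2 S3-x->S4 S3-y->S2 S4-x->S5 S4-y->S2 S5-x->S1 S5-y->S2

Handle the two conditions separately and then intersect. One (3 states) tracks whether and how much of `xy` has been seen; the other (5 states) tracks how much of the suffix `yxxx` has currently been matched. Each combined state is a pair, one component from each; accept when both components accept. Minimizing collapses redundant product states.
        x   y  
>  S0   S1  S0 
   S1   S1  S2 
   S2   S3  S2 
   S3   S4  S2 
   S4   S5  S2 
 * S5   S1  S2 
(> = start, * = accepting)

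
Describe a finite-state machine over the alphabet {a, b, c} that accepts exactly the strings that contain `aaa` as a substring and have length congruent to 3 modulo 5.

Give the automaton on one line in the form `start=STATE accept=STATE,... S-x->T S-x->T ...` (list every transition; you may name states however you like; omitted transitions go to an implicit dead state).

Build one automaton per condition and run them in lockstep. One (4 states) tracks whether and how much of `aaa` has been seen; the other (5 states) tracks the input length modulo 5. Each combined state is a pair, one component from each; accept when both components accept.
A 20-state machine:
          a    b    c  
>  S0     S1   S2   S2 
   S1     S3   S4   S4 
   S2     S5   S4   S4 
   S3     S6   S7   S7 
   S4     S8   S7   S7 
   S5     S9   S7   S7 
 * S6    S10  S10  S10 
   S7    S11  S12  S12 
   S8    S13  S12  S12 
   S9    S10  S12  S12 
   S10   S14  S14  S14 
   S11   S15   S0   S0 
   S12   S16   S0   S0 
   S13   S14   S0   S0 
   S14   S17  S17  S17 
   S15   S17   S2   S2 
   S16   S18   S2   S2 
   S17   S19  S19  S19 
   S18   S19   S4   S4 
   S19    S6   S6   S6 
(> = start, * = accepting)

start=S0 accept=S6 S0-a->S1 S0-b->S2 S0-c->S2 S1-a->S3 S1-b->S4 S1-c->S4 S2-a->S5 S2-b->S4 S2-c->S4 S3-a->S6 S3-b->S7 S3-c->S7 S4-a->S8 S4-b->S7 S4-c->S7 S5-a->S9 S5-b->S7 S5-c->S7 S6-a->S10 S6-b->S10 S6-c->S10 S7-a->S11 S7-b->S12 S7-c->S12 S8-a->S13 S8-b->S12 S8-c->S12 S9-a->S10 S9-b->S12 S9-c->S12 S10-a->S14 S10-b->S14 S10-c->S14 S11-a->S15 S11-b->S0 S11-c->S0 S12-a->S16 S12-b->S0 S12-c->S0 S13-a->S14 S13-b->S0 S13-c->S0 S14-a->S17 S14-b->S17 S14-c->S17 S15-a->S17 S15-b->S2 S15-c->S2 S16-a->S18 S16-b->S2 S16-c->S2 S17-a->S19 S17-b->S19 S17-c->S19 S18-a->S19 S18-b->S4 S18-c->S4 S19-a->S6 S19-b->S6 S19-c->S6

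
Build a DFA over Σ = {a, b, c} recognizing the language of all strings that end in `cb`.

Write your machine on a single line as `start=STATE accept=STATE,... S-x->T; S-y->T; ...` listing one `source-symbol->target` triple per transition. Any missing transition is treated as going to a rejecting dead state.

Let each state record the length of the longest suffix of the input read so far that is also a prefix of `cb`. q1 means the last symbol is `c`; q2 means the last 2 symbols are `cb`. Accept only at q2, where the string currently ends in `cb`.
3 states suffice.
        a   b   c  
>  q0   q0  q0  q1 
   q1   q0  q2  q1 
 * q2   q0  q0  q1 
(> = start, * = accepting)

start=q0; accept=q2; q0-a->q0; q0-b->q0; q0-c->q1; q1-a->q0; q1-b->q2; q1-c->q1; q2-a->q0; q2-b->q0; q2-c->q1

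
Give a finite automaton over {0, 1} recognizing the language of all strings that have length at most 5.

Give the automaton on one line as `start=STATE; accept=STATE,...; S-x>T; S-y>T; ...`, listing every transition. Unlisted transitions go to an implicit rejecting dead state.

Count input length up to 6: every symbol moves from s0 toward s6, which means 'more than 5' and absorbs. Accept from {s0, s1, s2, s3, s4, s5}.
7 states suffice.
        0   1  
>* s0   s1  s1 
 * s1   s2  s2 
 * s2   s3  s3 
 * s3   s4  s4 
 * s4   s5  s5 
 * s5   s6  s6 
   s6   s6  s6 
(> = start, * = accepting)

start=s0; accept=s0,s1,s2,s3,s4,s5; s0-0>s1; s0-1>s1; s1-0>s2; s1-1>s2; s2-0>s3; s2-1>s3; s3-0>s4; s3-1>s4; s4-0>s5; s4-1>s5; s5-0>s6; s5-1>s6; s6-0>s6; s6-1>s6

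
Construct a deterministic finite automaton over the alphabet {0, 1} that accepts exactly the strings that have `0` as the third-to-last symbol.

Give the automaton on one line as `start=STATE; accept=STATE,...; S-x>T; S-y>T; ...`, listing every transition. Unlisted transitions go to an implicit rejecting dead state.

Because acceptance depends on a position counted from the end, the machine has to buffer the most recent 3 symbols. Make each state the string of the last up-to-3 symbols read; on input `x` shift the window left and append `x`. Accept when the buffered window has length 3 and begins with `0`.
          0    1  
>  q0     q1   q2 
   q1     q3   q4 
   q2     q5   q6 
   q3     q7   q8 
   q4     q9  q10 
   q5    q11  q12 
   q6    q13  q14 
 * q7     q7   q8 
 * q8     q9  q10 
 * q9    q11  q12 
 * q10   q13  q14 
   q11    q7   q8 
   q12    q9  q10 
   q13   q11  q12 
   q14   q13  q14 
(> = start, * = accepting)

start=q0; accept=q7,q8,q9,q10; q0-0>q1; q0-1>q2; q1-0>q3; q1-1>q4; q2-0>q5; q2-1>q6; q3-0>q7; q3-1>q8; q4-0>q9; q4-1>q10; q5-0>q11; q5-1>q12; q6-0>q13; q6-1>q14; q7-0>q7; q7-1>q8; q8-0>q9; q8-1>q10; q9-0>q11; q9-1>q12; q10-0>q13; q10-1>q14; q11-0>q7; q11-1>q8; q12-0>q9; q12-1>q10; q13-0>q11; q13-1>q12; q14-0>q13; q14-1>q14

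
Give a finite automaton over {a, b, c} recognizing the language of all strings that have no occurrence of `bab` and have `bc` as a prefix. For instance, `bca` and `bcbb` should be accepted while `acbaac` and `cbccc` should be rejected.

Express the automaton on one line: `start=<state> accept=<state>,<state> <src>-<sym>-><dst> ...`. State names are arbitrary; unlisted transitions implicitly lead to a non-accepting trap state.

start=q0 accept=q3,q4,q5 q0-a->q1 q0-b->q2 q0-c->q1 q1-a->q1 q1-b->q1 q1-c->q1 q2-a->q1 q2-b->q1 q2-c->q3 q3-a->q3 q3-b->q4 q3-c->q3 q4-a->q5 q4-b->q4 q4-c->q3 q5-a->q3 q5-b->q1 q5-c->q3

Build one automaton per condition and run them in lockstep. One (4 states) tracks partial matches of the forbidden pattern `bab`; the other (4 states) tracks whether the input so far still matches the prefix `bc`. Each combined state is a pair, one component from each; accept when both components accept. Equivalent product states are then merged.
6 states suffice.
        a   b   c  
>  q0   q1  q2  q1 
   q1   q1  q1  q1 
   q2   q1  q1  q3 
 * q3   q3  q4  q3 
 * q4   q5  q4  q3 
 * q5   q3  q1  q3 
(> = start, * = accepting)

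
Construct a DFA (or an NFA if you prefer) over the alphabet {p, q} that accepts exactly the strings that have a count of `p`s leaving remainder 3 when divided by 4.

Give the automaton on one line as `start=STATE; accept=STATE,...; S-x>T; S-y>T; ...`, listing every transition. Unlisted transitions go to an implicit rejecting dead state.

Keep the running count of `p`s modulo 4: each `p` advances along the cycle s0 → s1 → s2 → s3 → s0 while other symbols loop. Accept at s3.
        p   q  
>  s0   s1  s0 
   s1   s2  s1 
   s2   s3  s2 
 * s3   s0  s3 
(> = start, * = accepting)

start=s0; accept=s3; s0-p>s1; s0-q>s0; s1-p>s2; s1-q>s1; s2-p>s3; s2-q>s2; s3-p>s0; s3-q>s3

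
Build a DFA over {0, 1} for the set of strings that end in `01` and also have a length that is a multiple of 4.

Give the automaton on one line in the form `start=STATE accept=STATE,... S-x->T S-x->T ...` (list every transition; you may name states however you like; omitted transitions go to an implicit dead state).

start=q0 accept=q10 q0-0->q1 q0-1->q2 q1-0->q3 q1-1->q4 q2-0->q3 q2-1->q5 q3-0->q6 q3-1->q7 q4-0->q6 q4-1->q8 q5-0->q6 q5-1->q8 q6-0->q9 q6-1->q10 q7-0->q9 q7-1->q0 q8-0->q9 q8-1->q0 q9-0->q1 q9-1->q11 q10-0->q1 q10-1->q2 q11-0->q3 q11-1->q5

Build one automaton per condition and run them in lockstep. The first has 3 states tracking how much of the suffix `01` has currently been matched; the second has 4 states tracking the input length modulo 4. A product state is a pair (one from each), accepting exactly when both do.
With 12 states:
          0    1  
>  q0     q1   q2 
   q1     q3   q4 
   q2     q3   q5 
   q3     q6   q7 
   q4     q6   q8 
   q5     q6   q8 
   q6     q9  q10 
   q7     q9   q0 
   q8     q9   q0 
   q9     q1  q11 
 * q10    q1   q2 
   q11    q3   q5 
(> = start, * = accepting)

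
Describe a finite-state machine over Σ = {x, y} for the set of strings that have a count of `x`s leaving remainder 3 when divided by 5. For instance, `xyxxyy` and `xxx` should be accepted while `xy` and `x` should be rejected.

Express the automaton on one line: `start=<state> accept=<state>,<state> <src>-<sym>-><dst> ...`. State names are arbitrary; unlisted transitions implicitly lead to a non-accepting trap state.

The only thing that matters is how many `x`s have appeared, reduced mod 5. Use one state per residue: A for 0, …, E for 4. Reading `x` moves to the next residue; anything else stays put. D is accepting.
5 states suffice.
       x  y 
>  A   B  A 
   B   C  B 
   C   D  C 
 * D   E  D 
   E   A  E 
(> = start, * = accepting)

start=A accept=D A-x->B A-y->A B-x->C B-y->B C-x->D C-y->C D-x->E D-y->D E-x->A E-y->E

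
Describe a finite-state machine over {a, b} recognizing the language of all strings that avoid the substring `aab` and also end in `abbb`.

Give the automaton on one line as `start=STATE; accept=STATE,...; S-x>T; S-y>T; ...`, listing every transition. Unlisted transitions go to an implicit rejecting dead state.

start=s0; accept=s5; s0-a>s1; s0-b>s0; s1-a>s2; s1-b>s3; s2-a>s2; s2-b>s2; s3-a>s1; s3-b>s4; s4-a>s1; s4-b>s5; s5-a>s1; s5-b>s0

Handle the two conditions separately and then intersect. One (4 states) tracks partial matches of the forbidden pattern `aab`; the other (5 states) tracks how much of the suffix `abbb` has currently been matched. Each combined state is a pair, one component from each; accept when both components accept. After merging equivalent states the machine shrinks.
A 6-state machine:
        a   b  
>  s0   s1  s0 
   s1   s2  s3 
   s2   s2  s2 
   s3   s1  s4 
   s4   s1  s5 
 * s5   s1  s0 
(> = start, * = accepting)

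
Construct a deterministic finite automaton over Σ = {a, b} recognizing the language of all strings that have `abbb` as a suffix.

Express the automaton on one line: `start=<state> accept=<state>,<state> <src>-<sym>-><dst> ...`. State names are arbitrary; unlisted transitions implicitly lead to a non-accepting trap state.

start=q0 accept=q4 q0-a->q1 q0-b->q0 q1-a->q1 q1-b->q2 q2-a->q1 q2-b->q3 q3-a->q1 q3-b->q4 q4-a->q1 q4-b->q0

Let each state record the length of the longest suffix of the input read so far that is also a prefix of `abbb`. q1 means the last symbol is `a`; q2 means the last 2 symbols are `ab`; q3 means the last 3 symbols are `abb`; q4 means the last 4 symbols are `abbb`. Accept only at q4, where the string currently ends in `abbb`.
        a   b  
>  q0   q1  q0 
   q1   q1  q2 
   q2   q1  q3 
   q3   q1  q4 
 * q4   q1  q0 
(> = start, * = accepting)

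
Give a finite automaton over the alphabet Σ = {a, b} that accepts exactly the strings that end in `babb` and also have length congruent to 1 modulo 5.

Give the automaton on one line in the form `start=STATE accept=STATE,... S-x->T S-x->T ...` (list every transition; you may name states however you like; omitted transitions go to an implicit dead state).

start=q0 accept=q8 q0-a->q1 q0-b->q1 q1-a->q2 q1-b->q2 q2-a->q3 q2-b->q4 q3-a->q5 q3-b->q5 q4-a->q6 q4-b->q5 q5-a->q0 q5-b->q0 q6-a->q0 q6-b->q7 q7-a->q1 q7-b->q8 q8-a->q2 q8-b->q2

Handle the two conditions separately and then intersect. One (5 states) tracks how much of the suffix `babb` has currently been matched; the other (5 states) tracks the input length modulo 5. Each combined state is a pair, one component from each; accept when both components accept. Minimizing collapses redundant product states.
9 states suffice.
        a   b  
>  q0   q1  q1 
   q1   q2  q2 
   q2   q3  q4 
   q3   q5  q5 
   q4   q6  q5 
   q5   q0  q0 
   q6   q0  q7 
   q7   q1  q8 
 * q8   q2  q2 
(> = start, * = accepting)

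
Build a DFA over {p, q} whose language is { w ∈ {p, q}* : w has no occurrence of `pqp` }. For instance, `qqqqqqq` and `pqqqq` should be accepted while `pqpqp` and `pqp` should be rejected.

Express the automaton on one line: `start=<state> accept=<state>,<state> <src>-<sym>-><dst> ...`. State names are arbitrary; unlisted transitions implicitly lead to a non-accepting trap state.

This is the complement of 'contains `pqp`'. Use the same substring-matching states — S0 through S3 holding how much of `pqp` has just been matched — but flip the accepting set: everything except the trap S3 accepts.
        p   q  
>* S0   S1  S0 
 * S1   S1  S2 
 * S2   S3  S0 
   S3   S3  S3 
(> = start, * = accepting)

start=S0 accept=S0,S1,S2 S0-p->S1 S0-q->S0 S1-p->S1 S1-q->S2 S2-p->S3 S2-q->S0 S3-p->S3 S3-q->S3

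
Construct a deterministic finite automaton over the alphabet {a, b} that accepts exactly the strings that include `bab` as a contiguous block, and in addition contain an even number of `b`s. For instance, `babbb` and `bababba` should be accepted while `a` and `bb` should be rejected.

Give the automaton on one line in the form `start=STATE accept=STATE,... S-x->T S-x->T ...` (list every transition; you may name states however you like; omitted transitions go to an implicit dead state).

start=q0 accept=q5 q0-a->q0 q0-b->q1 q1-a->q2 q1-b->q3 q2-a->q4 q2-b->q5 q3-a->q6 q3-b->q1 q4-a->q4 q4-b->q3 q5-a->q5 q5-b->q7 q6-a->q0 q6-b->q7 q7-a->q7 q7-b->q5

Build one automaton per condition and run them in lockstep. The first has 4 states tracking whether and how much of `bab` has been seen; the second has 2 states tracking the count of `b`s modulo 2. A product state is a pair (one from each), accepting exactly when both do.
With 8 states:
        a   b  
>  q0   q0  q1 
   q1   q2  q3 
   q2   q4  q5 
   q3   q6  q1 
   q4   q4  q3 
 * q5   q5  q7 
   q6   q0  q7 
   q7   q7  q5 
(> = start, * = accepting)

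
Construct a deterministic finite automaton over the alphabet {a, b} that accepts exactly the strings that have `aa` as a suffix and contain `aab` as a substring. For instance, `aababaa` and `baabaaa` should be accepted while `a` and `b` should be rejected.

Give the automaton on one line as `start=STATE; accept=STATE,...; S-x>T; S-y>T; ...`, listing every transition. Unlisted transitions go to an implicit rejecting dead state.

Handle the two conditions separately and then intersect. The first has 3 states tracking how much of the suffix `aa` has currently been matched; the second has 4 states tracking whether and how much of `aab` has been seen. A product state is a pair (one from each), accepting exactly when both do.
        a   b  
>  q0   q1  q0 
   q1   q2  q0 
   q2   q2  q3 
   q3   q4  q3 
   q4   q5  q3 
 * q5   q5  q3 
(> = start, * = accepting)

start=q0; accept=q5; q0-a>q1; q0-b>q0; q1-a>q2; q1-b>q0; q2-a>q2; q2-b>q3; q3-a>q4; q3-b>q3; q4-a>q5; q4-b>q3; q5-a>q5; q5-b>q3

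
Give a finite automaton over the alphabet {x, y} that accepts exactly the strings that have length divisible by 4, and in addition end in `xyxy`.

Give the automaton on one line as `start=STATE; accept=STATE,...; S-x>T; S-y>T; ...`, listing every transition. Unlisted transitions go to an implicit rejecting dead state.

Handle the two conditions separately and then intersect. The first has 4 states tracking the input length modulo 4; the second has 5 states tracking how much of the suffix `xyxy` has currently been matched. A product state is a pair (one from each), accepting exactly when both do.
       x  y 
>  A   B  C 
   B   D  E 
   C   D  F 
   D   G  H 
   E   I  J 
   F   G  J 
   G   K  L 
   H   M  A 
   I   K  N 
   J   K  A 
   K   B  O 
   L   P  C 
   M   B  Q 
 * N   P  C 
   O   R  F 
   P   D  S 
   Q   R  F 
   R   G  T 
   S   I  J 
   T   M  A 
(> = start, * = accepting)

start=A; accept=N; A-x>B; A-y>C; B-x>D; B-y>E; C-x>D; C-y>F; D-x>G; D-y>H; E-x>I; E-y>J; F-x>G; F-y>J; G-x>K; G-y>L; H-x>M; H-y>A; I-x>K; I-y>N; J-x>K; J-y>A; K-x>B; K-y>O; L-x>P; L-y>C; M-x>B; M-y>Q; N-x>P; N-y>C; O-x>R; O-y>F; P-x>D; P-y>S; Q-x>R; Q-y>F; R-x>G; R-y>T; S-x>I; S-y>J; T-x>M; T-y>A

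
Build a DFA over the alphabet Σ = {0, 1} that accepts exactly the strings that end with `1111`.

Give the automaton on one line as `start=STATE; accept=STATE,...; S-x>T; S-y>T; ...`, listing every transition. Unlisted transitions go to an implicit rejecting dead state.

start=A; accept=E; A-0>A; A-1>B; B-0>A; B-1>C; C-0>A; C-1>D; D-0>A; D-1>E; E-0>A; E-1>E

Let each state record the length of the longest suffix of the input read so far that is also a prefix of `1111`. B means the last symbol is `1`; C means the last 2 symbols are `11`; D means the last 3 symbols are `111`; E means the last 4 symbols are `1111`. Accept only at E, where the string currently ends in `1111`.
With 5 states:
       0  1 
>  A   A  B 
   B   A  C 
   C   A  D 
   D   A  E 
 * E   A  E 
(> = start, * = accepting)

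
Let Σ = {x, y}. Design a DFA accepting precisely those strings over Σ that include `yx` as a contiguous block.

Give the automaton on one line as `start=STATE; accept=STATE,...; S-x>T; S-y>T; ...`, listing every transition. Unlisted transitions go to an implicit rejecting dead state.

Track how much of `yx` has been matched so far: state q0 is no progress, q2 is the absorbing accept state reached once `yx` has occurred. Intermediate states record partial matches; on a mismatch, fall back to the longest reusable overlap.
3 states suffice.
        x   y  
>  q0   q0  q1 
   q1   q2  q1 
 * q2   q2  q2 
(> = start, * = accepting)

start=q0; accept=q2; q0-x>q0; q0-y>q1; q1-x>q2; q1-y>q1; q2-x>q2; q2-y>q2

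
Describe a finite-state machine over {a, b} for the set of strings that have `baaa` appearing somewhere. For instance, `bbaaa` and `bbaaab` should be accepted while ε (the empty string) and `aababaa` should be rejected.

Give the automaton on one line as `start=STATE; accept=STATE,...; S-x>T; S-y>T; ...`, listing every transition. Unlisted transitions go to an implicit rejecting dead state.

start=q0; accept=q4; q0-a>q0; q0-b>q1; q1-a>q2; q1-b>q1; q2-a>q3; q2-b>q1; q3-a>q4; q3-b>q1; q4-a>q4; q4-b>q4

States q0..q3 record the length of the longest prefix of `baaa` that matches the current input suffix. Reaching q4 means `baaa` has been seen, and we stay there forever. Accept from q4.
        a   b  
>  q0   q0  q1 
   q1   q2  q1 
   q2   q3  q1 
   q3   q4  q1 
 * q4   q4  q4 
(> = start, * = accepting)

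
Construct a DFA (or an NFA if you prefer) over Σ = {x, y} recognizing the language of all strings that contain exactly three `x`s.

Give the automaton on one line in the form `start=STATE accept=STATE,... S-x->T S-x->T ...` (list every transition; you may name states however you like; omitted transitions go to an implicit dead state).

start=s0 accept=s3 s0-x->s1 s0-y->s0 s1-x->s2 s1-y->s1 s2-x->s3 s2-y->s2 s3-x->s4 s3-y->s3 s4-x->s4 s4-y->s4

Count `x`s, saturating at 4: states s0 through s3 mean 0 through 3 `x`s seen; s4 means more than 3. Each `x` increments (capped at s4); other symbols loop. Accept from {s3}.
5 states suffice.
        x   y  
>  s0   s1  s0 
   s1   s2  s1 
   s2   s3  s2 
 * s3   s4  s3 
   s4   s4  s4 
(> = start, * = accepting)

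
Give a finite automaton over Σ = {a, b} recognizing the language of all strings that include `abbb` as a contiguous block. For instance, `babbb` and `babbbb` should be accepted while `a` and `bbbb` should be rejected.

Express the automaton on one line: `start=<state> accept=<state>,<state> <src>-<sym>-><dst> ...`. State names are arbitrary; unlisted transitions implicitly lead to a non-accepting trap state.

start=q0 accept=q4 q0-a->q1 q0-b->q0 q1-a->q1 q1-b->q2 q2-a->q1 q2-b->q3 q3-a->q1 q3-b->q4 q4-a->q4 q4-b->q4

Track how much of `abbb` has been matched so far: state q0 is no progress, q4 is the absorbing accept state reached once `abbb` has occurred. Intermediate states record partial matches; on a mismatch, fall back to the longest reusable overlap.
5 states suffice.
        a   b  
>  q0   q1  q0 
   q1   q1  q2 
   q2   q1  q3 
   q3   q1  q4 
 * q4   q4  q4 
(> = start, * = accepting)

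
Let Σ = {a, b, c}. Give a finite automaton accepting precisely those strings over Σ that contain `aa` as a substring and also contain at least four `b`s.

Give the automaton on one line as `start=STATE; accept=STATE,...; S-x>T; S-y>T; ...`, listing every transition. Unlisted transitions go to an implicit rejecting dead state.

start=s0; accept=s14; s0-a>s1; s0-b>s2; s0-c>s0; s1-a>s3; s1-b>s2; s1-c>s0; s2-a>s4; s2-b>s5; s2-c>s2; s3-a>s3; s3-b>s6; s3-c>s3; s4-a>s6; s4-b>s5; s4-c>s2; s5-a>s7; s5-b>s8; s5-c>s5; s6-a>s6; s6-b>s9; s6-c>s6; s7-a>s9; s7-b>s8; s7-c>s5; s8-a>s10; s8-b>s11; s8-c>s8; s9-a>s9; s9-b>s12; s9-c>s9; s10-a>s12; s10-b>s11; s10-c>s8; s11-a>s13; s11-b>s11; s11-c>s11; s12-a>s12; s12-b>s14; s12-c>s12; s13-a>s14; s13-b>s11; s13-c>s11; s14-a>s14; s14-b>s14; s14-c>s14

Run two small machines in parallel and take their product. The first has 3 states tracking whether and how much of `aa` has been seen; the second has 6 states tracking the count of `b`s, saturating at 5. A product state is a pair (one from each), accepting exactly when both do. Minimizing collapses redundant product states.
With 15 states:
          a    b    c  
>  s0     s1   s2   s0 
   s1     s3   s2   s0 
   s2     s4   s5   s2 
   s3     s3   s6   s3 
   s4     s6   s5   s2 
   s5     s7   s8   s5 
   s6     s6   s9   s6 
   s7     s9   s8   s5 
   s8    s10  s11   s8 
   s9     s9  s12   s9 
   s10   s12  s11   s8 
   s11   s13  s11  s11 
   s12   s12  s14  s12 
   s13   s14  s11  s11 
 * s14   s14  s14  s14 
(> = start, * = accepting)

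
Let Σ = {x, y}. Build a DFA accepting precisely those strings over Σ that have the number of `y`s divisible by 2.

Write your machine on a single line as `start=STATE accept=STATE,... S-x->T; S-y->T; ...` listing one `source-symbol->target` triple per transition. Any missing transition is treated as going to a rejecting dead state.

The only thing that matters is how many `y`s have appeared, reduced mod 2. Use one state per residue: q0 for 0, …, q1 for 1. Reading `y` moves to the next residue; anything else stays put. q0 is accepting.
With 2 states:
        x   y  
>* q0   q0  q1 
   q1   q1  q0 
(> = start, * = accepting)

start=q0; accept=q0; q0-x->q0; q0-y->q1; q1-x->q1; q1-y->q0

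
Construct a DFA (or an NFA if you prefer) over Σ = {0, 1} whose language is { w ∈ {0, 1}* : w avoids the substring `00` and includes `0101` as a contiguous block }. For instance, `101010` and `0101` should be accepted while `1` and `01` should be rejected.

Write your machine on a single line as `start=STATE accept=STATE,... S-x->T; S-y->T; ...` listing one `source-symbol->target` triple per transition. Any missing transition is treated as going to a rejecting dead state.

Build one automaton per condition and run them in lockstep. The first has 3 states tracking partial matches of the forbidden pattern `00`; the second has 5 states tracking whether and how much of `0101` has been seen. A product state is a pair (one from each), accepting exactly when both do. After merging equivalent states the machine shrinks.
        0   1  
>  q0   q1  q0 
   q1   q2  q3 
   q2   q2  q2 
   q3   q4  q0 
   q4   q2  q5 
 * q5   q6  q5 
 * q6   q2  q5 
(> = start, * = accepting)

start=q0; accept=q5,q6; q0-0->q1; q0-1->q0; q1-0->q2; q1-1->q3; q2-0->q2; q2-1->q2; q3-0->q4; q3-1->q0; q4-0->q2; q4-1->q5; q5-0->q6; q5-1->q5; q6-0->q2; q6-1->q5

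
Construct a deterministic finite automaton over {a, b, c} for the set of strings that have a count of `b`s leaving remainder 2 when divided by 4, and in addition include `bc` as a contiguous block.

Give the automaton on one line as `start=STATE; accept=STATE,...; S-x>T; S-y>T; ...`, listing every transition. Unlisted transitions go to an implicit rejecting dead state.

Run two small machines in parallel and take their product. The first has 4 states tracking the count of `b`s modulo 4; the second has 3 states tracking whether and how much of `bc` has been seen. A product state is a pair (one from each), accepting exactly when both do.
With 12 states:
          a    b    c  
>  s0     s0   s1   s0 
   s1     s2   s3   s4 
   s2     s2   s3   s2 
   s3     s5   s6   s7 
   s4     s4   s7   s4 
   s5     s5   s6   s5 
   s6     s8   s9  s10 
 * s7     s7  s10   s7 
   s8     s8   s9   s8 
   s9     s0   s1  s11 
   s10   s10  s11  s10 
   s11   s11   s4  s11 
(> = start, * = accepting)

start=s0; accept=s7; s0-a>s0; s0-b>s1; s0-c>s0; s1-a>s2; s1-b>s3; s1-c>s4; s2-a>s2; s2-b>s3; s2-c>s2; s3-a>s5; s3-b>s6; s3-c>s7; s4-a>s4; s4-b>s7; s4-c>s4; s5-a>s5; s5-b>s6; s5-c>s5; s6-a>s8; s6-b>s9; s6-c>s10; s7-a>s7; s7-b>s10; s7-c>s7; s8-a>s8; s8-b>s9; s8-c>s8; s9-a>s0; s9-b>s1; s9-c>s11; s10-a>s10; s10-b>s11; s10-c>s10; s11-a>s11; s11-b>s4; s11-c>s11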